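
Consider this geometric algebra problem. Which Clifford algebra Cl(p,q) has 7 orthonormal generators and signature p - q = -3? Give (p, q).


We need p + q = 7 and p - q = -3.
Adding: 2p = 7 + (-3) = 4, so p = 2.
Then q = 7 - 2 = 5.
(p, q) = (2, 5)


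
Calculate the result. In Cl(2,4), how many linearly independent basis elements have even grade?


Even subalgebra dimension = 2^(n-1)
n = 2 + 4 = 6
2^(6 - 1) = 2^5 = 32
Verification: sum of C(6,k) for even k = 1 + 15 + 15 + 1 = 32
Result = 32


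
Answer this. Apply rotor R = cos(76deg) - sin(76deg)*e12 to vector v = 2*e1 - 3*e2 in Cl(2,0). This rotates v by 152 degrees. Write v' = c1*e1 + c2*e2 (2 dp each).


Rotor R = cos(76deg) - sin(76deg)*e12
Rotation angle theta = 2 * 76 = 152 degrees
v' = R*v*~R rotates v by theta.
cos(152deg) = -0.8829, sin(152deg) = 0.4695
v'_1 = 2*cos(152deg) - (-3)*sin(152deg)
= 2*(-0.8829) - (-3)*0.4695
= -0.36
v'_2 = 2*sin(152deg) + (-3)*cos(152deg)
= 2*0.4695 + (-3)*(-0.8829)
= 3.59
v' = -0.36*e1 + 3.59*e2


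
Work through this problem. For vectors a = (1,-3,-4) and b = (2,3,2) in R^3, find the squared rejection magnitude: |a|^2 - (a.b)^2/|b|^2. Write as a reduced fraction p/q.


|a|^2 = 1^2 + (-3)^2 + (-4)^2 = 26
|b|^2 = 2^2 + 3^2 + 2^2 = 17
a . b = 1*2 + (-3)*3 + (-4)*2 = -15
(a.b)^2 = (-15)^2 = 225
|rej|^2 = 26 - 225/17
= (442 - 225)/17
= 217/17
In lowest terms: 217/17


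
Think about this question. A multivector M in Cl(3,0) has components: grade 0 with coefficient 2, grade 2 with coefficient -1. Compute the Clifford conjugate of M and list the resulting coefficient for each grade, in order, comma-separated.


Clifford conjugate sign for grade k: (-1)^(k(k+1)/2)
Grade 0: (-1)^(0*1/2) = (-1)^0 = 1, coeff 2 -> 2
Grade 2: (-1)^(2*3/2) = (-1)^3 = -1, coeff -1 -> 1
Conjugated coefficients: 2, 1


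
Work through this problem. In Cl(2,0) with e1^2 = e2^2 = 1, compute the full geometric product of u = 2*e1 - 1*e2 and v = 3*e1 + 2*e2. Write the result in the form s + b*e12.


Expand: (2*e1 - 1*e2)(3*e1 + 2*e2)
= 2*3*e1e1 + 2*2*e1e2 + (-1)*3*e2e1 + (-1)*2*e2e2
Using e1^2 = e2^2 = 1, e2e1 = -e1e2:
Scalar part s = 2*3 + (-1)*2 = 6 + (-2) = 4
Bivector part b = 2*2 - (-1)*3 = 4 - (-3) = 7
uv = 4 + 7*e12


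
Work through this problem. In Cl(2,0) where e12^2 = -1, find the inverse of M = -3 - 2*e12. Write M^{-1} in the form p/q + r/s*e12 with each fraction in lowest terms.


M = -3 - 2*e12, where e12^2 = -1.
Since M commutes with its reverse ~M = a - b*e12, M * ~M = a^2 - b^2*e12^2 = a^2 + b^2.
So M^{-1} = ~M / (a^2 + b^2) = (a - b*e12)/(a^2 + b^2).
a^2 + b^2 = 9 + 4 = 13
Scalar part = -3/13 = -3/13
Bivector coeff = 2/13 = 2/13
M^{-1} = -3/13 + 2/13*e12


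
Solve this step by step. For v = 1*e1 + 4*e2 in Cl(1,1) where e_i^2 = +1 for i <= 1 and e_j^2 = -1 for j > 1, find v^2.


v^2 = sum of c_i^2 * e_i^2
Positive signature terms (e_i^2 = +1): 1^2 = 1
Negative signature terms (e_j^2 = -1): 4^2 = 16
v^2 = 1 - 16 = -15


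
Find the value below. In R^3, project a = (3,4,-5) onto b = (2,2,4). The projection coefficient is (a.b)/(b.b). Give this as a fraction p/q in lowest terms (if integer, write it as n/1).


Projection coefficient = (a . b) / (b . b)
a . b = 3*2 + 4*2 + (-5)*4
= 6 + 8 + (-20) = -6
b . b = 2^2 + 2^2 + 4^2
= 4 + 4 + 16 = 24
Coefficient = -6/24
In lowest terms: -1/4


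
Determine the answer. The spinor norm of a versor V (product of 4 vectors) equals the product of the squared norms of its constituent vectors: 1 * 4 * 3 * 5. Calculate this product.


Spinor norm N(V) = |v1|^2 * |v2|^2 * ... * |v4|^2
= 1 * 4 * 3 * 5
Running product: 1, 4, 12, 60
N(V) = 60


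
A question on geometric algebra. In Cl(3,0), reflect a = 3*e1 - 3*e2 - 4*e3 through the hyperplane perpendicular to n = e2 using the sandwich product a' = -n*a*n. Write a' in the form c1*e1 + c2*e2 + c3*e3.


Reflection formula: a' = -n*a*n, with n = e2 (unit vector, n^2 = 1).
For reflection through hyperplane perp to e2:
The component along e2 flips sign, others stay.
a = (3, -3, -4)
a' = (3, 3, -4)
a' = 3*e1 + 3*e2 - 4*e3


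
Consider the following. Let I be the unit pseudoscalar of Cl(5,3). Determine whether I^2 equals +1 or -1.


The pseudoscalar I = e1...e_n (product of all n generators) of Cl(p,q) satisfies I^2 = (-1)^(q + n(n-1)/2).
p = 5, q = 3, n = p + q = 8
n(n-1)/2 = 8 * 7 / 2 = 28
Exponent = q + n(n-1)/2 = 3 + 28 = 31
I^2 = (-1)^31 = -1


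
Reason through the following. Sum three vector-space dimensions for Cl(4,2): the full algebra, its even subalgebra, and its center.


n = 4 + 2 = 6
Total dim = 2^6 = 64
Even subalgebra dim = 2^5 = 32
n is even, so center dim = 1
Sum = 64 + 32 + 1 = 97


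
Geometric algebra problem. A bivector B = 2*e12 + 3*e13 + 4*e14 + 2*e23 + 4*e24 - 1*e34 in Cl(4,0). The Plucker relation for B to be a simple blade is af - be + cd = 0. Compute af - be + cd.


Plucker relation: af - be + cd
a*f = 2*(-1) = -2
b*e = 3*4 = 12
c*d = 4*2 = 8
af - be + cd = -2 - 12 + 8
= -6


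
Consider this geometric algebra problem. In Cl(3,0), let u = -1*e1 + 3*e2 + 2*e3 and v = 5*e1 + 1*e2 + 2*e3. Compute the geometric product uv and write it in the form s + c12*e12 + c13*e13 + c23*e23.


In Cl(3,0): e_i^2 = 1, e_ie_j = -e_je_i for i != j.
Scalar part = u . v = (-1)*5 + 3*1 + 2*2
= -5 + 3 + 4 = 2
e12 coeff = (-1)*1 - 3*5 = -1 - 15 = -16
e13 coeff = (-1)*2 - 2*5 = -2 - 10 = -12
e23 coeff = 3*2 - 2*1 = 6 - 2 = 4
uv = 2 - 16*e12 - 12*e13 + 4*e23


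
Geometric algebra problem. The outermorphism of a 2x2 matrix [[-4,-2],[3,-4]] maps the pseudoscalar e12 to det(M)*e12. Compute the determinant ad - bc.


The outermorphism of a linear map f sends e1^e2 to f(e1)^f(e2).
f(e1) = -4*e1 + 3*e2
f(e2) = -2*e1 - 4*e2
f(e1) ^ f(e2) = (-4*e1 + 3*e2) ^ (-2*e1 - 4*e2)
= (-4)*(-4)*e12 + 3*(-2)*e21
= (16 - (-6))*e12
= 22*e12
Coefficient = 22


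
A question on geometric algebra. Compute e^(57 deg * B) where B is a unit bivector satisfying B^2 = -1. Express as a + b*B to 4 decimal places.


For a unit bivector B with B^2 = -1, the exponential series gives
e^(theta*B) = cos(theta) + sin(theta)*B (the GA analogue of Euler's formula).
theta = 57 degrees = 0.994838 rad
cos(57 deg) = 0.5446
sin(57 deg) = 0.8387
exp(theta*B) = 0.5446 + 0.8387*B


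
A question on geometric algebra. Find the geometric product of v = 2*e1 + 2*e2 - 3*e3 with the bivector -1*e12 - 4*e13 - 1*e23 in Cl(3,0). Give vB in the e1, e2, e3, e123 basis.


vB has grade-1 (vector) and grade-3 (trivector) parts: vB = (v _| B) + (v ^ B).
Vector part <vB>_1:
  e1: -v2*b12 - v3*b13 = -(2)*(-1) - (-3)*(-4) = -10
  e2: v1*b12 - v3*b23 = (2)*(-1) - (-3)*(-1) = -5
  e3: v1*b13 + v2*b23 = (2)*(-4) + (2)*(-1) = -10
Trivector part <vB>_3:
  e123: v1*b23 - v2*b13 + v3*b12 = (2)*(-1) - (2)*(-4) + (-3)*(-1) = 9
vB = -10*e1 - 5*e2 - 10*e3 + 9*e123


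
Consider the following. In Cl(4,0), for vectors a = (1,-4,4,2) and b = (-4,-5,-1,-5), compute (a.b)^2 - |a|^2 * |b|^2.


a . b = 1*(-4) + (-4)*(-5) + 4*(-1) + 2*(-5)
= -4 + 20 + (-4) + (-10) = 2
|a|^2 = 1^2 + (-4)^2 + 4^2 + 2^2 = 37
|b|^2 = (-4)^2 + (-5)^2 + (-1)^2 + (-5)^2 = 67
(a.b)^2 = 2^2 = 4
|a|^2 * |b|^2 = 37 * 67 = 2479
Result = 4 - 2479 = -2475


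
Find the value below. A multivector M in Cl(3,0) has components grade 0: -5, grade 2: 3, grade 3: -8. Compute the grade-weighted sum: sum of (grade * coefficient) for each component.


Grade-weighted sum = sum of grade_k * coefficient_k
0*(-5) = 0
2*3 = 6
3*(-8) = -24
Total = 0 + 6 + (-24) = -18


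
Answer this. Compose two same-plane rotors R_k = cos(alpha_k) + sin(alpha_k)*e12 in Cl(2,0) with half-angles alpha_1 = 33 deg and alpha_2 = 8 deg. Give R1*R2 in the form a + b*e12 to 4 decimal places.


Same-plane rotors commute and their half-angles add:
R1*R2 = cos(a1 + a2) + sin(a1 + a2)*e12.
a1 + a2 = 33 + 8 = 41 deg
cos(41 deg) = 0.7547
sin(41 deg) = 0.6561
R1*R2 = 0.7547 + 0.6561*e12


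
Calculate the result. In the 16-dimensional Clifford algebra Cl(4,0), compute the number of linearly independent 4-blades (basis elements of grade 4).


Number of grade-k basis blades in Cl(p,q) with n = p + q is C(n, k).
n = 4 + 0 = 4
C(4, 4) = 4! / (4! * 0!)
= 24 / (24 * 1)
= 1


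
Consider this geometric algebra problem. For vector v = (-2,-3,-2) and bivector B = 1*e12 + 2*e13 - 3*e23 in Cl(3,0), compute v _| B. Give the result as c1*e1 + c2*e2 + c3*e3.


Left contraction v _| B = <vB>_1 (grade-1 part of the geometric product vB).
Using e1_|e12 = e2, e2_|e12 = -e1, e1_|e13 = e3, e3_|e13 = -e1, e2_|e23 = e3, e3_|e23 = -e2:
e1 coeff: -v2*b12 - v3*b13 = -(-3)*(1) - (-2)*(2) = 7
e2 coeff: v1*b12 - v3*b23 = (-2)*(1) - (-2)*(-3) = -8
e3 coeff: v1*b13 + v2*b23 = (-2)*(2) + (-3)*(-3) = 5
v _| B = 7*e1 - 8*e2 + 5*e3


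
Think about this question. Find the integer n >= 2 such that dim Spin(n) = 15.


dim Spin(n) = dim so(n) = n(n-1)/2.
Solve n(n-1)/2 = 15, i.e. n^2 - n - 30 = 0.
Discriminant = 1 + 8*15 = 121
n = (1 + sqrt(121))/2 = (1 + 11)/2 = 6


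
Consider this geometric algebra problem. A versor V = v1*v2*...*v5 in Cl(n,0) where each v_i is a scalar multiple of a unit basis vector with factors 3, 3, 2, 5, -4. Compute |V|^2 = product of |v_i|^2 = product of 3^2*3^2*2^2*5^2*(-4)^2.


Each vector v_i has |v_i|^2 = s_i^2
Squared scales: 3^2 = 9, 3^2 = 9, 2^2 = 4, 5^2 = 25, (-4)^2 = 16
|V|^2 = 9 * 9 * 4 * 25 * 16
= 129600


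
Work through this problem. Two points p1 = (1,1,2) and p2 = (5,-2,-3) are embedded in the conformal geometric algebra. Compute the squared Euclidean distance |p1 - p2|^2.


p1 - p2 = (-4, 3, 5)
|p1 - p2|^2 = (-4)^2 + 3^2 + 5^2
= 16 + 9 + 25
= 50


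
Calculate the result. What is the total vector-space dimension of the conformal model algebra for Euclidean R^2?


The conformal model of R^2 uses Cl(3,1): the 2 Euclidean generators plus two extra orthogonal generators e+ (e+^2 = +1) and e- (e-^2 = -1), from which the null vectors e0, einf are built.
Number of generators m = 2 + 2 = 4.
dim Cl(p,q) = 2^m = 2^4 = 16


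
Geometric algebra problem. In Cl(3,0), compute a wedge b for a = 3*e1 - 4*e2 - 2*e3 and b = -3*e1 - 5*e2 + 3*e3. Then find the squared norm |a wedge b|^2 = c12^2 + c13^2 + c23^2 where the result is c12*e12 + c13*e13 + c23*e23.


a wedge b = (a1*b2 - a2*b1)*e12 + (a1*b3 - a3*b1)*e13 + (a2*b3 - a3*b2)*e23
e12 coeff: 3*(-5) - (-4)*(-3) = -15 - 12 = -27
e13 coeff: 3*3 - (-2)*(-3) = 9 - 6 = 3
e23 coeff: (-4)*3 - (-2)*(-5) = -12 - 10 = -22
|a wedge b|^2 = (-27)^2 + 3^2 + (-22)^2
= 729 + 9 + 484
= 1222


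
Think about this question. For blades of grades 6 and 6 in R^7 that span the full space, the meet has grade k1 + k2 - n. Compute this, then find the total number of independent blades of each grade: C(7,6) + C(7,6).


Meet grade = grade(A) + grade(B) - n
= 6 + 6 - 7 = 5
C(7,6) = 7
C(7,6) = 7
dim_A + dim_B = 7 + 7 = 14


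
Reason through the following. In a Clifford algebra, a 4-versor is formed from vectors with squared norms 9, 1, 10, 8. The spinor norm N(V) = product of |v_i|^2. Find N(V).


Spinor norm N(V) = |v1|^2 * |v2|^2 * ... * |v4|^2
= 9 * 1 * 10 * 8
Running product: 9, 9, 90, 720
N(V) = 720


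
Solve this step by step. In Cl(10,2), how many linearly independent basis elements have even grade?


Even subalgebra dimension = 2^(n-1)
n = 10 + 2 = 12
2^(12 - 1) = 2^11 = 2048
Verification: sum of C(12,k) for even k = 1 + 66 + 495 + 924 + 495 + 66 + 1 = 2048
Result = 2048


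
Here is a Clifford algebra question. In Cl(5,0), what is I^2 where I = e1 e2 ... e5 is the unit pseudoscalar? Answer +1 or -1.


The pseudoscalar I = e1...e_n (product of all n generators) of Cl(p,q) satisfies I^2 = (-1)^(q + n(n-1)/2).
p = 5, q = 0, n = p + q = 5
n(n-1)/2 = 5 * 4 / 2 = 10
Exponent = q + n(n-1)/2 = 0 + 10 = 10
I^2 = (-1)^10 = +1


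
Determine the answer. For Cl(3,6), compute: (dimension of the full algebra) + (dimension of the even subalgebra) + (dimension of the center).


n = 3 + 6 = 9
Total dim = 2^9 = 512
Even subalgebra dim = 2^8 = 256
n is odd, so center dim = 2
Sum = 512 + 256 + 2 = 770


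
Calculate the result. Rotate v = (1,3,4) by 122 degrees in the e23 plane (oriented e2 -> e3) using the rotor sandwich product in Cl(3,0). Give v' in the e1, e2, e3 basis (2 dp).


Rotor R = cos(61deg) - sin(61deg)*e23
Rotation angle theta = 2 * 61 = 122 degrees in the e23 plane (e2 -> e3).
The component perpendicular to the plane (e1) is invariant: v'_1 = v1 = 1.00
cos(122deg) = -0.5299, sin(122deg) = 0.8480
v'_2 = v2*cos(theta) - v3*sin(theta) = 3*(-0.5299) - 4*0.8480 = -4.98
v'_3 = v2*sin(theta) + v3*cos(theta) = 3*0.8480 + 4*(-0.5299) = 0.42
v' = 1.00*e1 - 4.98*e2 + 0.42*e3


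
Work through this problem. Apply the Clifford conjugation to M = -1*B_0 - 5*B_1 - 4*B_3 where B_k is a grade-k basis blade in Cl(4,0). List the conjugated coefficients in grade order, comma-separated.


Clifford conjugate sign for grade k: (-1)^(k(k+1)/2)
Grade 0: (-1)^(0*1/2) = (-1)^0 = 1, coeff -1 -> -1
Grade 1: (-1)^(1*2/2) = (-1)^1 = -1, coeff -5 -> 5
Grade 3: (-1)^(3*4/2) = (-1)^6 = 1, coeff -4 -> -4
Conjugated coefficients: -1, 5, -4


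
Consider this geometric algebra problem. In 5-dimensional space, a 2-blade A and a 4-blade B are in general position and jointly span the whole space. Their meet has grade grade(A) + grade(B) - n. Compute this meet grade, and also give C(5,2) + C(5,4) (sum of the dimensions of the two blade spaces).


Meet grade = grade(A) + grade(B) - n
= 2 + 4 - 5 = 1
C(5,2) = 10
C(5,4) = 5
dim_A + dim_B = 10 + 5 = 15


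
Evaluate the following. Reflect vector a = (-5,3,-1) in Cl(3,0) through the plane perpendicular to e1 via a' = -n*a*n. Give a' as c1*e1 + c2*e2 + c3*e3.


Reflection formula: a' = -n*a*n, with n = e1 (unit vector, n^2 = 1).
For reflection through hyperplane perp to e1:
The component along e1 flips sign, others stay.
a = (-5, 3, -1)
a' = (5, 3, -1)
a' = 5*e1 + 3*e2 - 1*e3


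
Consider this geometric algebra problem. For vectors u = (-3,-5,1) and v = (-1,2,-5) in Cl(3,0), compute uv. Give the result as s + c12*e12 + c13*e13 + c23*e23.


In Cl(3,0): e_i^2 = 1, e_ie_j = -e_je_i for i != j.
Scalar part = u . v = (-3)*(-1) + (-5)*2 + 1*(-5)
= 3 + (-10) + (-5) = -12
e12 coeff = (-3)*2 - (-5)*(-1) = -6 - 5 = -11
e13 coeff = (-3)*(-5) - 1*(-1) = 15 - (-1) = 16
e23 coeff = (-5)*(-5) - 1*2 = 25 - 2 = 23
uv = -12 - 11*e12 + 16*e13 + 23*e23


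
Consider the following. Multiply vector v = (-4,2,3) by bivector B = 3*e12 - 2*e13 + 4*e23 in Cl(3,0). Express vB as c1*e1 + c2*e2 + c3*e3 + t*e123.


vB has grade-1 (vector) and grade-3 (trivector) parts: vB = (v _| B) + (v ^ B).
Vector part <vB>_1:
  e1: -v2*b12 - v3*b13 = -(2)*(3) - (3)*(-2) = 0
  e2: v1*b12 - v3*b23 = (-4)*(3) - (3)*(4) = -24
  e3: v1*b13 + v2*b23 = (-4)*(-2) + (2)*(4) = 16
Trivector part <vB>_3:
  e123: v1*b23 - v2*b13 + v3*b12 = (-4)*(4) - (2)*(-2) + (3)*(3) = -3
vB = 0*e1 - 24*e2 + 16*e3 - 3*e123


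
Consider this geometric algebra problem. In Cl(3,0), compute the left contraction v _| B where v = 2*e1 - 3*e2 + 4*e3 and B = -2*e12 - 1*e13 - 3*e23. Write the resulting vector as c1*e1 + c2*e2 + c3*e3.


Left contraction v _| B = <vB>_1 (grade-1 part of the geometric product vB).
Using e1_|e12 = e2, e2_|e12 = -e1, e1_|e13 = e3, e3_|e13 = -e1, e2_|e23 = e3, e3_|e23 = -e2:
e1 coeff: -v2*b12 - v3*b13 = -(-3)*(-2) - (4)*(-1) = -2
e2 coeff: v1*b12 - v3*b23 = (2)*(-2) - (4)*(-3) = 8
e3 coeff: v1*b13 + v2*b23 = (2)*(-1) + (-3)*(-3) = 7
v _| B = -2*e1 + 8*e2 + 7*e3


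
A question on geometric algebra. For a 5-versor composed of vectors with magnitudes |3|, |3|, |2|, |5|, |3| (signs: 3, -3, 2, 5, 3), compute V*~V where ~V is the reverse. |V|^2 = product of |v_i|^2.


Each vector v_i has |v_i|^2 = s_i^2
Squared scales: 3^2 = 9, (-3)^2 = 9, 2^2 = 4, 5^2 = 25, 3^2 = 9
|V|^2 = 9 * 9 * 4 * 25 * 9
= 72900


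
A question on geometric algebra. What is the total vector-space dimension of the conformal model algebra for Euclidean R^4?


The conformal model of R^4 uses Cl(5,1): the 4 Euclidean generators plus two extra orthogonal generators e+ (e+^2 = +1) and e- (e-^2 = -1), from which the null vectors e0, einf are built.
Number of generators m = 4 + 2 = 6.
dim Cl(p,q) = 2^m = 2^6 = 64


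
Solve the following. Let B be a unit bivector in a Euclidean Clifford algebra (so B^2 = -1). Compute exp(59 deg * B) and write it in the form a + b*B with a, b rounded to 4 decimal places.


For a unit bivector B with B^2 = -1, the exponential series gives
e^(theta*B) = cos(theta) + sin(theta)*B (the GA analogue of Euler's formula).
theta = 59 degrees = 1.029744 rad
cos(59 deg) = 0.5150
sin(59 deg) = 0.8572
exp(theta*B) = 0.5150 + 0.8572*B


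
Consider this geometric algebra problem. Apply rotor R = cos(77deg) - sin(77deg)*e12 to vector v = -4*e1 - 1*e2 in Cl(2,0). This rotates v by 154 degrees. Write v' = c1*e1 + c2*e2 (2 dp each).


Rotor R = cos(77deg) - sin(77deg)*e12
Rotation angle theta = 2 * 77 = 154 degrees
v' = R*v*~R rotates v by theta.
cos(154deg) = -0.8988, sin(154deg) = 0.4384
v'_1 = -4*cos(154deg) - (-1)*sin(154deg)
= -4*(-0.8988) - (-1)*0.4384
= 4.03
v'_2 = -4*sin(154deg) + (-1)*cos(154deg)
= -4*0.4384 + (-1)*(-0.8988)
= -0.85
v' = 4.03*e1 - 0.85*e2


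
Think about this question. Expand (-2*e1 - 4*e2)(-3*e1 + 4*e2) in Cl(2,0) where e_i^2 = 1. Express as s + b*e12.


Expand: (-2*e1 - 4*e2)(-3*e1 + 4*e2)
= (-2)*(-3)*e1e1 + (-2)*4*e1e2 + (-4)*(-3)*e2e1 + (-4)*4*e2e2
Using e1^2 = e2^2 = 1, e2e1 = -e1e2:
Scalar part s = (-2)*(-3) + (-4)*4 = 6 + (-16) = -10
Bivector part b = (-2)*4 - (-4)*(-3) = -8 - 12 = -20
uv = -10 - 20*e12


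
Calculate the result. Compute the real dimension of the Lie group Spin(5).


Spin(n) double-covers SO(n); both have Lie algebra so(n) of dimension n(n-1)/2.
n = 5
n(n-1) = 5 * 4 = 20
dim Spin(5) = 20/2 = 10


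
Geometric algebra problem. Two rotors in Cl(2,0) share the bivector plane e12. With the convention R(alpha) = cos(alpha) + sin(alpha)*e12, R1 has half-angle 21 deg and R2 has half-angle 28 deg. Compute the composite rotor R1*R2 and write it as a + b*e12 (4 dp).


Same-plane rotors commute and their half-angles add:
R1*R2 = cos(a1 + a2) + sin(a1 + a2)*e12.
a1 + a2 = 21 + 28 = 49 deg
cos(49 deg) = 0.6561
sin(49 deg) = 0.7547
R1*R2 = 0.6561 + 0.7547*e12


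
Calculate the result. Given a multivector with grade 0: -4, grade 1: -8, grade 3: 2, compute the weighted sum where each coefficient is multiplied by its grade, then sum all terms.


Grade-weighted sum = sum of grade_k * coefficient_k
0*(-4) = 0
1*(-8) = -8
3*2 = 6
Total = 0 + (-8) + 6 = -2


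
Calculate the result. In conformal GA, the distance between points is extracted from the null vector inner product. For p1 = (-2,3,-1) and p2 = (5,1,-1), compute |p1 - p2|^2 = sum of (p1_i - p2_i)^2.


p1 - p2 = (-7, 2, 0)
|p1 - p2|^2 = (-7)^2 + 2^2 + 0^2
= 49 + 4 + 0
= 53


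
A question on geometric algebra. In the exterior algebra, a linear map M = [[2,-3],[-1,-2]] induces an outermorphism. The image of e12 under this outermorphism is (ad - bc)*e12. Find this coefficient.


The outermorphism of a linear map f sends e1^e2 to f(e1)^f(e2).
f(e1) = 2*e1 - 1*e2
f(e2) = -3*e1 - 2*e2
f(e1) ^ f(e2) = (2*e1 - 1*e2) ^ (-3*e1 - 2*e2)
= 2*(-2)*e12 + (-1)*(-3)*e21
= (-4 - 3)*e12
= -7*e12
Coefficient = -7


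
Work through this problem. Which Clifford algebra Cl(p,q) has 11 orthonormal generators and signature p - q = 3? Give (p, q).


We need p + q = 11 and p - q = 3.
Adding: 2p = 11 + 3 = 14, so p = 7.
Then q = 11 - 7 = 4.
(p, q) = (7, 4)


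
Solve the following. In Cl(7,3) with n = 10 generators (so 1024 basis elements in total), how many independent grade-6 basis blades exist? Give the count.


Number of grade-k basis blades in Cl(p,q) with n = p + q is C(n, k).
n = 7 + 3 = 10
C(10, 6) = 10! / (6! * 4!)
= 3628800 / (720 * 24)
= 210


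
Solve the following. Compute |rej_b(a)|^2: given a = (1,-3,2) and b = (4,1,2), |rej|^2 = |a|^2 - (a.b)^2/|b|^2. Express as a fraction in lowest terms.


|a|^2 = 1^2 + (-3)^2 + 2^2 = 14
|b|^2 = 4^2 + 1^2 + 2^2 = 21
a . b = 1*4 + (-3)*1 + 2*2 = 5
(a.b)^2 = 5^2 = 25
|rej|^2 = 14 - 25/21
= (294 - 25)/21
= 269/21
In lowest terms: 269/21


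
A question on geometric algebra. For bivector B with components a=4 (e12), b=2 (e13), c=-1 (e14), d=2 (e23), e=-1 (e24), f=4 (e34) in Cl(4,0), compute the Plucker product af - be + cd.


Plucker relation: af - be + cd
a*f = 4*4 = 16
b*e = 2*(-1) = -2
c*d = (-1)*2 = -2
af - be + cd = 16 - (-2) + (-2)
= 16


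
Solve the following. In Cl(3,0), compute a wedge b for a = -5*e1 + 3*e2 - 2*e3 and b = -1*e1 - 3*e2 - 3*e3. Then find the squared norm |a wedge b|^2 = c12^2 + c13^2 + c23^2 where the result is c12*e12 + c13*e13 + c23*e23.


a wedge b = (a1*b2 - a2*b1)*e12 + (a1*b3 - a3*b1)*e13 + (a2*b3 - a3*b2)*e23
e12 coeff: (-5)*(-3) - 3*(-1) = 15 - (-3) = 18
e13 coeff: (-5)*(-3) - (-2)*(-1) = 15 - 2 = 13
e23 coeff: 3*(-3) - (-2)*(-3) = -9 - 6 = -15
|a wedge b|^2 = 18^2 + 13^2 + (-15)^2
= 324 + 169 + 225
= 718


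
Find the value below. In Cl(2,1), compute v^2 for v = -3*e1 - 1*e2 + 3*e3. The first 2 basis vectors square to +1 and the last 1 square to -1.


v^2 = sum of c_i^2 * e_i^2
Positive signature terms (e_i^2 = +1): (-3)^2 + (-1)^2 = 10
Negative signature terms (e_j^2 = -1): 3^2 = 9
v^2 = 10 - 9 = 1


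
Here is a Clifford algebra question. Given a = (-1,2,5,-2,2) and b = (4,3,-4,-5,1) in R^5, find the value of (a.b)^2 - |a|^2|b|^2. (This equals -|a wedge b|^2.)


a . b = (-1)*4 + 2*3 + 5*(-4) + (-2)*(-5) + 2*1
= -4 + 6 + (-20) + 10 + 2 = -6
|a|^2 = (-1)^2 + 2^2 + 5^2 + (-2)^2 + 2^2 = 38
|b|^2 = 4^2 + 3^2 + (-4)^2 + (-5)^2 + 1^2 = 67
(a.b)^2 = (-6)^2 = 36
|a|^2 * |b|^2 = 38 * 67 = 2546
Result = 36 - 2546 = -2510


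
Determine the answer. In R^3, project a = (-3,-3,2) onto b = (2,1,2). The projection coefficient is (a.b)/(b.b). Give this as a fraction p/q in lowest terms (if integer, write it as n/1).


Projection coefficient = (a . b) / (b . b)
a . b = (-3)*2 + (-3)*1 + 2*2
= -6 + (-3) + 4 = -5
b . b = 2^2 + 1^2 + 2^2
= 4 + 1 + 4 = 9
Coefficient = -5/9
In lowest terms: -5/9


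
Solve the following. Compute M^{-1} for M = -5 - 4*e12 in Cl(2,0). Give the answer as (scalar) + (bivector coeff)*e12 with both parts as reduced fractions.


M = -5 - 4*e12, where e12^2 = -1.
Since M commutes with its reverse ~M = a - b*e12, M * ~M = a^2 - b^2*e12^2 = a^2 + b^2.
So M^{-1} = ~M / (a^2 + b^2) = (a - b*e12)/(a^2 + b^2).
a^2 + b^2 = 25 + 16 = 41
Scalar part = -5/41 = -5/41
Bivector coeff = 4/41 = 4/41
M^{-1} = -5/41 + 4/41*e12


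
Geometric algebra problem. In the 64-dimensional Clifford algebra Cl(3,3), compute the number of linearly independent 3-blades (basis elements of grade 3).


Number of grade-k basis blades in Cl(p,q) with n = p + q is C(n, k).
n = 3 + 3 = 6
C(6, 3) = 6! / (3! * 3!)
= 720 / (6 * 6)
= 20


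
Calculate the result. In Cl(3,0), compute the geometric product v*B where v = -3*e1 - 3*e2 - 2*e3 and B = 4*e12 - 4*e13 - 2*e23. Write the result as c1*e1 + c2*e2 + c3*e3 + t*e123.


vB has grade-1 (vector) and grade-3 (trivector) parts: vB = (v _| B) + (v ^ B).
Vector part <vB>_1:
  e1: -v2*b12 - v3*b13 = -(-3)*(4) - (-2)*(-4) = 4
  e2: v1*b12 - v3*b23 = (-3)*(4) - (-2)*(-2) = -16
  e3: v1*b13 + v2*b23 = (-3)*(-4) + (-3)*(-2) = 18
Trivector part <vB>_3:
  e123: v1*b23 - v2*b13 + v3*b12 = (-3)*(-2) - (-3)*(-4) + (-2)*(4) = -14
vB = 4*e1 - 16*e2 + 18*e3 - 14*e123


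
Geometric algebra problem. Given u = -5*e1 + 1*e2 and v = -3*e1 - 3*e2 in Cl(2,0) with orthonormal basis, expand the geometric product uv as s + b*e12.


Expand: (-5*e1 + 1*e2)(-3*e1 - 3*e2)
= (-5)*(-3)*e1e1 + (-5)*(-3)*e1e2 + 1*(-3)*e2e1 + 1*(-3)*e2e2
Using e1^2 = e2^2 = 1, e2e1 = -e1e2:
Scalar part s = (-5)*(-3) + 1*(-3) = 15 + (-3) = 12
Bivector part b = (-5)*(-3) - 1*(-3) = 15 - (-3) = 18
uv = 12 + 18*e12


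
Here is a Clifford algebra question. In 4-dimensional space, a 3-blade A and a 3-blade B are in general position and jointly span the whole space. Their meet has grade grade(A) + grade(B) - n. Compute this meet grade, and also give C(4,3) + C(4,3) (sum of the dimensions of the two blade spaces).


Meet grade = grade(A) + grade(B) - n
= 3 + 3 - 4 = 2
C(4,3) = 4
C(4,3) = 4
dim_A + dim_B = 4 + 4 = 8


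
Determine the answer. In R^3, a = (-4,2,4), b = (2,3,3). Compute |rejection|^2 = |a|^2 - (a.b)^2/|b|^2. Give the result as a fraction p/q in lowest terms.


|a|^2 = (-4)^2 + 2^2 + 4^2 = 36
|b|^2 = 2^2 + 3^2 + 3^2 = 22
a . b = (-4)*2 + 2*3 + 4*3 = 10
(a.b)^2 = 10^2 = 100
|rej|^2 = 36 - 100/22
= (792 - 100)/22
= 692/22
In lowest terms: 346/11


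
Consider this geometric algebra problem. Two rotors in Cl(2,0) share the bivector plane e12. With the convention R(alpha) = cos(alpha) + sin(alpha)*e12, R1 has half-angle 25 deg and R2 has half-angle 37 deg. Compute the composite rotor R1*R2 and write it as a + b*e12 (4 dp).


Same-plane rotors commute and their half-angles add:
R1*R2 = cos(a1 + a2) + sin(a1 + a2)*e12.
a1 + a2 = 25 + 37 = 62 deg
cos(62 deg) = 0.4695
sin(62 deg) = 0.8829
R1*R2 = 0.4695 + 0.8829*e12


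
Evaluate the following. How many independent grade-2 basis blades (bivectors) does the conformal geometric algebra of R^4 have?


The conformal model of R^4 uses Cl(5,1) with m = 4 + 2 = 6 generators.
Number of grade-2 blades = C(m, 2) = C(6, 2)
= 6*5/2 = 15


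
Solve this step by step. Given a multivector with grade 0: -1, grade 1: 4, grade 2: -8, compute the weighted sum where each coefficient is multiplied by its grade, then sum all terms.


Grade-weighted sum = sum of grade_k * coefficient_k
0*(-1) = 0
1*4 = 4
2*(-8) = -16
Total = 0 + 4 + (-16) = -12


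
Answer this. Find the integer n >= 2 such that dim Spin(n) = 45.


dim Spin(n) = dim so(n) = n(n-1)/2.
Solve n(n-1)/2 = 45, i.e. n^2 - n - 90 = 0.
Discriminant = 1 + 8*45 = 361
n = (1 + sqrt(361))/2 = (1 + 19)/2 = 10


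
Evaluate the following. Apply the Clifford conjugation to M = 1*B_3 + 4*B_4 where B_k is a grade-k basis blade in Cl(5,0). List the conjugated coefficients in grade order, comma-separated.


Clifford conjugate sign for grade k: (-1)^(k(k+1)/2)
Grade 3: (-1)^(3*4/2) = (-1)^6 = 1, coeff 1 -> 1
Grade 4: (-1)^(4*5/2) = (-1)^10 = 1, coeff 4 -> 4
Conjugated coefficients: 1, 4


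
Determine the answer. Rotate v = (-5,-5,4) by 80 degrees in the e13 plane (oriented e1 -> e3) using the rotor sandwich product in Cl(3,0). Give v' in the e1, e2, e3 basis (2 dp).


Rotor R = cos(40deg) - sin(40deg)*e13
Rotation angle theta = 2 * 40 = 80 degrees in the e13 plane (e1 -> e3).
The component perpendicular to the plane (e2) is invariant: v'_2 = v2 = -5.00
cos(80deg) = 0.1736, sin(80deg) = 0.9848
v'_1 = v1*cos(theta) - v3*sin(theta) = -5*0.1736 - 4*0.9848 = -4.81
v'_3 = v1*sin(theta) + v3*cos(theta) = -5*0.9848 + 4*0.1736 = -4.23
v' = -4.81*e1 - 5.00*e2 - 4.23*e3


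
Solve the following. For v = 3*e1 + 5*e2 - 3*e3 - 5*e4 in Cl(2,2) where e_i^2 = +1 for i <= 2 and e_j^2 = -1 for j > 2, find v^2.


v^2 = sum of c_i^2 * e_i^2
Positive signature terms (e_i^2 = +1): 3^2 + 5^2 = 34
Negative signature terms (e_j^2 = -1): (-3)^2 + (-5)^2 = 34
v^2 = 34 - 34 = 0


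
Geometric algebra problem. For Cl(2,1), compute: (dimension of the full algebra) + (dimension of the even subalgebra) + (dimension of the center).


n = 2 + 1 = 3
Total dim = 2^3 = 8
Even subalgebra dim = 2^2 = 4
n is odd, so center dim = 2
Sum = 8 + 4 + 2 = 14


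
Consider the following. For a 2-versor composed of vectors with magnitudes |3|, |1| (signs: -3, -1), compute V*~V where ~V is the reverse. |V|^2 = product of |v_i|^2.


Each vector v_i has |v_i|^2 = s_i^2
Squared scales: (-3)^2 = 9, (-1)^2 = 1
|V|^2 = 9 * 1
= 9


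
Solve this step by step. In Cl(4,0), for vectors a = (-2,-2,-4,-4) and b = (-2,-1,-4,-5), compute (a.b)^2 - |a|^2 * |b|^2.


a . b = (-2)*(-2) + (-2)*(-1) + (-4)*(-4) + (-4)*(-5)
= 4 + 2 + 16 + 20 = 42
|a|^2 = (-2)^2 + (-2)^2 + (-4)^2 + (-4)^2 = 40
|b|^2 = (-2)^2 + (-1)^2 + (-4)^2 + (-5)^2 = 46
(a.b)^2 = 42^2 = 1764
|a|^2 * |b|^2 = 40 * 46 = 1840
Result = 1764 - 1840 = -76


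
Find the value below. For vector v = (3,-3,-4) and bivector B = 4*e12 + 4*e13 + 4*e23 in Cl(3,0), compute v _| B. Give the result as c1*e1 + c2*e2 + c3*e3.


Left contraction v _| B = <vB>_1 (grade-1 part of the geometric product vB).
Using e1_|e12 = e2, e2_|e12 = -e1, e1_|e13 = e3, e3_|e13 = -e1, e2_|e23 = e3, e3_|e23 = -e2:
e1 coeff: -v2*b12 - v3*b13 = -(-3)*(4) - (-4)*(4) = 28
e2 coeff: v1*b12 - v3*b23 = (3)*(4) - (-4)*(4) = 28
e3 coeff: v1*b13 + v2*b23 = (3)*(4) + (-3)*(4) = 0
v _| B = 28*e1 + 28*e2 + 0*e3


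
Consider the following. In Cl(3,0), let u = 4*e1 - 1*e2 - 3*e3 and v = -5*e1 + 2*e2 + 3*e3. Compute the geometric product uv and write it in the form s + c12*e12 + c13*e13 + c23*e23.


In Cl(3,0): e_i^2 = 1, e_ie_j = -e_je_i for i != j.
Scalar part = u . v = 4*(-5) + (-1)*2 + (-3)*3
= -20 + (-2) + (-9) = -31
e12 coeff = 4*2 - (-1)*(-5) = 8 - 5 = 3
e13 coeff = 4*3 - (-3)*(-5) = 12 - 15 = -3
e23 coeff = (-1)*3 - (-3)*2 = -3 - (-6) = 3
uv = -31 + 3*e12 - 3*e13 + 3*e23


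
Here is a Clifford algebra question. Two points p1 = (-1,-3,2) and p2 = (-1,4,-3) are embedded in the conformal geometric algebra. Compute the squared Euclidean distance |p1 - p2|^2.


p1 - p2 = (0, -7, 5)
|p1 - p2|^2 = 0^2 + (-7)^2 + 5^2
= 0 + 49 + 25
= 74


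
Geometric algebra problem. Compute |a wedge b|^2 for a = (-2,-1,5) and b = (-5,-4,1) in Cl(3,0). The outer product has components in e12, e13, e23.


a wedge b = (a1*b2 - a2*b1)*e12 + (a1*b3 - a3*b1)*e13 + (a2*b3 - a3*b2)*e23
e12 coeff: (-2)*(-4) - (-1)*(-5) = 8 - 5 = 3
e13 coeff: (-2)*1 - 5*(-5) = -2 - (-25) = 23
e23 coeff: (-1)*1 - 5*(-4) = -1 - (-20) = 19
|a wedge b|^2 = 3^2 + 23^2 + 19^2
= 9 + 529 + 361
= 899


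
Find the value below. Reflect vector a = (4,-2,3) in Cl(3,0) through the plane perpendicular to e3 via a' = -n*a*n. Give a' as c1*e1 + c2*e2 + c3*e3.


Reflection formula: a' = -n*a*n, with n = e3 (unit vector, n^2 = 1).
For reflection through hyperplane perp to e3:
The component along e3 flips sign, others stay.
a = (4, -2, 3)
a' = (4, -2, -3)
a' = 4*e1 - 2*e2 - 3*e3


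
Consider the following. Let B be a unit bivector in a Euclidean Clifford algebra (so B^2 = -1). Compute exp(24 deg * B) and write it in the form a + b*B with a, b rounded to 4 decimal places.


For a unit bivector B with B^2 = -1, the exponential series gives
e^(theta*B) = cos(theta) + sin(theta)*B (the GA analogue of Euler's formula).
theta = 24 degrees = 0.418879 rad
cos(24 deg) = 0.9135
sin(24 deg) = 0.4067
exp(theta*B) = 0.9135 + 0.4067*B


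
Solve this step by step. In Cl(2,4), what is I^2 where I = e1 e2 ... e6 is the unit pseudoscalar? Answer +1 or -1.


The pseudoscalar I = e1...e_n (product of all n generators) of Cl(p,q) satisfies I^2 = (-1)^(q + n(n-1)/2).
p = 2, q = 4, n = p + q = 6
n(n-1)/2 = 6 * 5 / 2 = 15
Exponent = q + n(n-1)/2 = 4 + 15 = 19
I^2 = (-1)^19 = -1


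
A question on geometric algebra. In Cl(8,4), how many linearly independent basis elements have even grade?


Even subalgebra dimension = 2^(n-1)
n = 8 + 4 = 12
2^(12 - 1) = 2^11 = 2048
Verification: sum of C(12,k) for even k = 1 + 66 + 495 + 924 + 495 + 66 + 1 = 2048
Result = 2048


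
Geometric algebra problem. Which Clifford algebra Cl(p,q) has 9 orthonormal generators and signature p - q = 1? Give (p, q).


We need p + q = 9 and p - q = 1.
Adding: 2p = 9 + 1 = 10, so p = 5.
Then q = 9 - 5 = 4.
(p, q) = (5, 4)


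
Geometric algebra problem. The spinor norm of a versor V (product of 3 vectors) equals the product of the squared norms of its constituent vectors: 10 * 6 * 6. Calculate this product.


Spinor norm N(V) = |v1|^2 * |v2|^2 * ... * |v3|^2
= 10 * 6 * 6
Running product: 10, 60, 360
N(V) = 360


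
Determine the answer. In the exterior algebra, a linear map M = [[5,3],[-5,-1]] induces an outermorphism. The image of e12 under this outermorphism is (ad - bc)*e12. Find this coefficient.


The outermorphism of a linear map f sends e1^e2 to f(e1)^f(e2).
f(e1) = 5*e1 - 5*e2
f(e2) = 3*e1 - 1*e2
f(e1) ^ f(e2) = (5*e1 - 5*e2) ^ (3*e1 - 1*e2)
= 5*(-1)*e12 + (-5)*3*e21
= (-5 - (-15))*e12
= 10*e12
Coefficient = 10


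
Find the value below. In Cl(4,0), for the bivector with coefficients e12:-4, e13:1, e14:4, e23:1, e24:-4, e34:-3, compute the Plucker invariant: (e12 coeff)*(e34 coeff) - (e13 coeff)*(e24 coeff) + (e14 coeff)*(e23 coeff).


Plucker relation: af - be + cd
a*f = (-4)*(-3) = 12
b*e = 1*(-4) = -4
c*d = 4*1 = 4
af - be + cd = 12 - (-4) + 4
= 20


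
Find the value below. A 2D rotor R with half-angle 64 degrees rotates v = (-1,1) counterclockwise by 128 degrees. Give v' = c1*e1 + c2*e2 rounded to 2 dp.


Rotor R = cos(64deg) - sin(64deg)*e12
Rotation angle theta = 2 * 64 = 128 degrees
v' = R*v*~R rotates v by theta.
cos(128deg) = -0.6157, sin(128deg) = 0.7880
v'_1 = -1*cos(128deg) - 1*sin(128deg)
= -1*(-0.6157) - 1*0.7880
= -0.17
v'_2 = -1*sin(128deg) + 1*cos(128deg)
= -1*0.7880 + 1*(-0.6157)
= -1.40
v' = -0.17*e1 - 1.40*e2


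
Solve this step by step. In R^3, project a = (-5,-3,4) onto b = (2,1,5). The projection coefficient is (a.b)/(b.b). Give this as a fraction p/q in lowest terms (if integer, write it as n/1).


Projection coefficient = (a . b) / (b . b)
a . b = (-5)*2 + (-3)*1 + 4*5
= -10 + (-3) + 20 = 7
b . b = 2^2 + 1^2 + 5^2
= 4 + 1 + 25 = 30
Coefficient = 7/30
In lowest terms: 7/30


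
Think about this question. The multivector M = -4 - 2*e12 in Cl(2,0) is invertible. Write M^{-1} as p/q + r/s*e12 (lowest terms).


M = -4 - 2*e12, where e12^2 = -1.
Since M commutes with its reverse ~M = a - b*e12, M * ~M = a^2 - b^2*e12^2 = a^2 + b^2.
So M^{-1} = ~M / (a^2 + b^2) = (a - b*e12)/(a^2 + b^2).
a^2 + b^2 = 16 + 4 = 20
Scalar part = -4/20 = -1/5
Bivector coeff = 2/20 = 1/10
M^{-1} = -1/5 + 1/10*e12


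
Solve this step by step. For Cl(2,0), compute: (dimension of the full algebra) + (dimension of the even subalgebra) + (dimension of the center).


n = 2 + 0 = 2
Total dim = 2^2 = 4
Even subalgebra dim = 2^1 = 2
n is even, so center dim = 1
Sum = 4 + 2 + 1 = 7


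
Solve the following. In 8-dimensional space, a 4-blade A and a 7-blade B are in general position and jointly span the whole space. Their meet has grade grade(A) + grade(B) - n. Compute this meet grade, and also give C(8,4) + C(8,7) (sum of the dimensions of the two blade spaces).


Meet grade = grade(A) + grade(B) - n
= 4 + 7 - 8 = 3
C(8,4) = 70
C(8,7) = 8
dim_A + dim_B = 70 + 8 = 78


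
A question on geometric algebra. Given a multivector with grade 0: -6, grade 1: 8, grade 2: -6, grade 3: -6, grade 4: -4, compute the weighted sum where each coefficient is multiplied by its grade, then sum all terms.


Grade-weighted sum = sum of grade_k * coefficient_k
0*(-6) = 0
1*8 = 8
2*(-6) = -12
3*(-6) = -18
4*(-4) = -16
Total = 0 + 8 + (-12) + (-18) + (-16) = -38


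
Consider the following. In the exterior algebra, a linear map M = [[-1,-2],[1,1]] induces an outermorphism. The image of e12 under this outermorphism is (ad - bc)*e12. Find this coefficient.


The outermorphism of a linear map f sends e1^e2 to f(e1)^f(e2).
f(e1) = -1*e1 + 1*e2
f(e2) = -2*e1 + 1*e2
f(e1) ^ f(e2) = (-1*e1 + 1*e2) ^ (-2*e1 + 1*e2)
= (-1)*1*e12 + 1*(-2)*e21
= (-1 - (-2))*e12
= 1*e12
Coefficient = 1


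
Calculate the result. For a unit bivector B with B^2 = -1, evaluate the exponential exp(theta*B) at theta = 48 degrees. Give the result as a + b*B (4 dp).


For a unit bivector B with B^2 = -1, the exponential series gives
e^(theta*B) = cos(theta) + sin(theta)*B (the GA analogue of Euler's formula).
theta = 48 degrees = 0.837758 rad
cos(48 deg) = 0.6691
sin(48 deg) = 0.7431
exp(theta*B) = 0.6691 + 0.7431*B


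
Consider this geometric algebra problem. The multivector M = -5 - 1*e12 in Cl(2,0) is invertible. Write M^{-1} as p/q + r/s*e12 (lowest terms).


M = -5 - 1*e12, where e12^2 = -1.
Since M commutes with its reverse ~M = a - b*e12, M * ~M = a^2 - b^2*e12^2 = a^2 + b^2.
So M^{-1} = ~M / (a^2 + b^2) = (a - b*e12)/(a^2 + b^2).
a^2 + b^2 = 25 + 1 = 26
Scalar part = -5/26 = -5/26
Bivector coeff = 1/26 = 1/26
M^{-1} = -5/26 + 1/26*e12


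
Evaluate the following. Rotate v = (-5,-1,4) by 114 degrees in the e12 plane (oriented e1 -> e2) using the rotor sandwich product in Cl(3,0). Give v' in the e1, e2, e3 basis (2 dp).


Rotor R = cos(57deg) - sin(57deg)*e12
Rotation angle theta = 2 * 57 = 114 degrees in the e12 plane (e1 -> e2).
The component perpendicular to the plane (e3) is invariant: v'_3 = v3 = 4.00
cos(114deg) = -0.4067, sin(114deg) = 0.9135
v'_1 = v1*cos(theta) - v2*sin(theta) = -5*(-0.4067) - (-1)*0.9135 = 2.95
v'_2 = v1*sin(theta) + v2*cos(theta) = -5*0.9135 + (-1)*(-0.4067) = -4.16
v' = 2.95*e1 - 4.16*e2 + 4.00*e3


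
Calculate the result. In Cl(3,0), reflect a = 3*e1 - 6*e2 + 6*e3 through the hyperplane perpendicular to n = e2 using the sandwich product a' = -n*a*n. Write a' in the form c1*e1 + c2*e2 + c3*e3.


Reflection formula: a' = -n*a*n, with n = e2 (unit vector, n^2 = 1).
For reflection through hyperplane perp to e2:
The component along e2 flips sign, others stay.
a = (3, -6, 6)
a' = (3, 6, 6)
a' = 3*e1 + 6*e2 + 6*e3


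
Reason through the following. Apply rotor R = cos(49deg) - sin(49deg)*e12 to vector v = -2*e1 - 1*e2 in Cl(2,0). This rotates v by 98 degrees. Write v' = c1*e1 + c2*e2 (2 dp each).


Rotor R = cos(49deg) - sin(49deg)*e12
Rotation angle theta = 2 * 49 = 98 degrees
v' = R*v*~R rotates v by theta.
cos(98deg) = -0.1392, sin(98deg) = 0.9903
v'_1 = -2*cos(98deg) - (-1)*sin(98deg)
= -2*(-0.1392) - (-1)*0.9903
= 1.27
v'_2 = -2*sin(98deg) + (-1)*cos(98deg)
= -2*0.9903 + (-1)*(-0.1392)
= -1.84
v' = 1.27*e1 - 1.84*e2


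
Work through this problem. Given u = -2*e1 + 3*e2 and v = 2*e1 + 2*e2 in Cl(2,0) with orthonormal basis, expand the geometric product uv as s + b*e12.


Expand: (-2*e1 + 3*e2)(2*e1 + 2*e2)
= (-2)*2*e1e1 + (-2)*2*e1e2 + 3*2*e2e1 + 3*2*e2e2
Using e1^2 = e2^2 = 1, e2e1 = -e1e2:
Scalar part s = (-2)*2 + 3*2 = -4 + 6 = 2
Bivector part b = (-2)*2 - 3*2 = -4 - 6 = -10
uv = 2 - 10*e12


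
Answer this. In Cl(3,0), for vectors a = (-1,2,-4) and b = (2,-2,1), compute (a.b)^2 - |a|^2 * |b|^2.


a . b = (-1)*2 + 2*(-2) + (-4)*1
= -2 + (-4) + (-4) = -10
|a|^2 = (-1)^2 + 2^2 + (-4)^2 = 21
|b|^2 = 2^2 + (-2)^2 + 1^2 = 9
(a.b)^2 = (-10)^2 = 100
|a|^2 * |b|^2 = 21 * 9 = 189
Result = 100 - 189 = -89


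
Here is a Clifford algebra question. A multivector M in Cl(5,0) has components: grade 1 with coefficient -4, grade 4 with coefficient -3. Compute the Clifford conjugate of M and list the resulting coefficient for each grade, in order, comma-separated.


Clifford conjugate sign for grade k: (-1)^(k(k+1)/2)
Grade 1: (-1)^(1*2/2) = (-1)^1 = -1, coeff -4 -> 4
Grade 4: (-1)^(4*5/2) = (-1)^10 = 1, coeff -3 -> -3
Conjugated coefficients: 4, -3


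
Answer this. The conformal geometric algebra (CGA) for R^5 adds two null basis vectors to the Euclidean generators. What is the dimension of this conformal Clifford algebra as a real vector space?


The conformal model of R^5 uses Cl(6,1): the 5 Euclidean generators plus two extra orthogonal generators e+ (e+^2 = +1) and e- (e-^2 = -1), from which the null vectors e0, einf are built.
Number of generators m = 5 + 2 = 7.
dim Cl(p,q) = 2^m = 2^7 = 128


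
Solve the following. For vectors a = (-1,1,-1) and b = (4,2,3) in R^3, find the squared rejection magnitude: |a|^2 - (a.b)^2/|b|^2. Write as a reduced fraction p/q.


|a|^2 = (-1)^2 + 1^2 + (-1)^2 = 3
|b|^2 = 4^2 + 2^2 + 3^2 = 29
a . b = (-1)*4 + 1*2 + (-1)*3 = -5
(a.b)^2 = (-5)^2 = 25
|rej|^2 = 3 - 25/29
= (87 - 25)/29
= 62/29
In lowest terms: 62/29


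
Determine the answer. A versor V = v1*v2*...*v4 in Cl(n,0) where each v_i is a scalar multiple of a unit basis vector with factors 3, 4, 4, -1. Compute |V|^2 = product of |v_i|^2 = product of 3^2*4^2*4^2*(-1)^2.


Each vector v_i has |v_i|^2 = s_i^2
Squared scales: 3^2 = 9, 4^2 = 16, 4^2 = 16, (-1)^2 = 1
|V|^2 = 9 * 16 * 16 * 1
= 2304
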